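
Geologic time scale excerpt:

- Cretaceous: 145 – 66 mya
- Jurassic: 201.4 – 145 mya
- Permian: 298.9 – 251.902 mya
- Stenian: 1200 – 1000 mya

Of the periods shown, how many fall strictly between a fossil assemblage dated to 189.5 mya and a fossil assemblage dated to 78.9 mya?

The older date is 189.5 Ma and the younger is 78.9 Ma.
No period both begins after 189.5 Ma and ends before 78.9 Ma, so the count is 0.

0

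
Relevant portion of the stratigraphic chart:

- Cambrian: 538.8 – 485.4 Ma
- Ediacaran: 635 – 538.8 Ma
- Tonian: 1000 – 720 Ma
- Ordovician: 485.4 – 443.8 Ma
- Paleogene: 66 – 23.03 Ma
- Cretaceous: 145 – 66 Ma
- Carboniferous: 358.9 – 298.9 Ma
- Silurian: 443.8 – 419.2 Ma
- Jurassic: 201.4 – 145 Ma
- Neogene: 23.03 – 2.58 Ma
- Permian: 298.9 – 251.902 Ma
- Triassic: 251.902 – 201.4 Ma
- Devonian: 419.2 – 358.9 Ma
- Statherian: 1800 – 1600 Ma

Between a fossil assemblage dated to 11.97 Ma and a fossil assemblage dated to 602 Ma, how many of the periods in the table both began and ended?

602 Ma sits inside the Ediacaran (635–538.8) and 11.97 Ma inside the Neogene (23.03–2.58); neither of those is wholly between the two dates.
The listed periods lying completely between them are Cambrian, Ordovician, Silurian, Devonian, Carboniferous, Permian, Triassic, Jurassic, Cretaceous, Paleogene — 10 in all.

10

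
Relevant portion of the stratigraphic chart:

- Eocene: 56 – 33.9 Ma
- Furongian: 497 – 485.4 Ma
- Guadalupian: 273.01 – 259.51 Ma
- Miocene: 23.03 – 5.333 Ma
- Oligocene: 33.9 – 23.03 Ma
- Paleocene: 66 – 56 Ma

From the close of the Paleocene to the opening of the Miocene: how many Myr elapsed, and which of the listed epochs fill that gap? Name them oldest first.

The Paleocene closes at 56 Ma and the Miocene opens at 23.03 Ma, so the interval is 56 − 23.03 = 32.97 Myr.
An epoch fits inside if it starts at or after 56 Ma and ends at or before 23.03 Ma; oldest first that gives Eocene, Oligocene.

32.97 million years; Eocene, Oligocene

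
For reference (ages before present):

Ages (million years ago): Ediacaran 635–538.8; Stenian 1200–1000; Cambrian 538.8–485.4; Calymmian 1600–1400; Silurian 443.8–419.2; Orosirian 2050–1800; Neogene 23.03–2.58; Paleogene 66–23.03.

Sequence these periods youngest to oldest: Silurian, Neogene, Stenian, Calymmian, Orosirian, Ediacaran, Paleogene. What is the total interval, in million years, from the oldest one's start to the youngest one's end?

From the excerpt: Silurian 443.8–419.2; Neogene 23.03–2.58; Stenian 1200–1000; Calymmian 1600–1400; Orosirian 2050–1800; Ediacaran 635–538.8; Paleogene 66–23.03 (Ma).
Larger Ma is earlier, so the oldest is Orosirian and the youngest is Neogene; youngest to oldest: Neogene, Paleogene, Silurian, Ediacaran, Stenian, Calymmian, Orosirian.
Oldest start 2050 minus youngest end 2.58 gives 2047.42 Myr overall.

Neogene, Paleogene, Silurian, Ediacaran, Stenian, Calymmian, Orosirian; total span 2047.42 Myr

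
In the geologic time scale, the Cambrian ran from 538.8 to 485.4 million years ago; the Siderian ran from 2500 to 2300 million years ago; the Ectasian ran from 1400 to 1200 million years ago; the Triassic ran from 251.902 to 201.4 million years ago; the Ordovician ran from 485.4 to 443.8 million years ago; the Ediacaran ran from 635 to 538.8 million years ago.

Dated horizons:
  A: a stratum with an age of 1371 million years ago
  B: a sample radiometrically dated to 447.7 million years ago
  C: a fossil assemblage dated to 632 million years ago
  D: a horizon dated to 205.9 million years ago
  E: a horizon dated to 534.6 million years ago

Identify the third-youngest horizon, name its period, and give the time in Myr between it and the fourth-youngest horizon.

Smaller Ma means younger, so youngest first: D 205.9 < B 447.7 < E 534.6 < C 632 < A 1371.
Counting 3 along gives E (534.6 Ma); the excerpt puts that inside the Cambrian, 538.8–485.4 Ma.
Next in line is C (632 Ma), and 632 − 534.6 = 97.4 Myr.

E, in the Cambrian; 97.4 million years to C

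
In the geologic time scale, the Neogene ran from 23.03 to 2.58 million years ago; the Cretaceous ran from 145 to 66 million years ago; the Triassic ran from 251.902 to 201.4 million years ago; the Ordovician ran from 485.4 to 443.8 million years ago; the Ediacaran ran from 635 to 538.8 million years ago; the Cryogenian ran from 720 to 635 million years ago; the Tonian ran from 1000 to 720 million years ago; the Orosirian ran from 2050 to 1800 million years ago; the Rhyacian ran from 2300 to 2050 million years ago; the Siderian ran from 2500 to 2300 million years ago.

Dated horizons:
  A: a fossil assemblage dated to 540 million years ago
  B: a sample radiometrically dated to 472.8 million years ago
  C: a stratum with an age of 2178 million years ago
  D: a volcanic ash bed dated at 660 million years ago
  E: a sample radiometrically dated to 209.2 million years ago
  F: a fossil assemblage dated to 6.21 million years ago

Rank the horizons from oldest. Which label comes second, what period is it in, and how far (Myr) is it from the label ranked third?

D, in the Cryogenian; 120 million years to A

Sorted oldest-first by Ma: C (2178), D (660), A (540), B (472.8), E (209.2), F (6.21).
The second oldest is D at 660 Ma, which lies in 720–635 Ma: the Cryogenian.
The third oldest is A at 540 Ma; separation = |660 − 540| = 120 Myr.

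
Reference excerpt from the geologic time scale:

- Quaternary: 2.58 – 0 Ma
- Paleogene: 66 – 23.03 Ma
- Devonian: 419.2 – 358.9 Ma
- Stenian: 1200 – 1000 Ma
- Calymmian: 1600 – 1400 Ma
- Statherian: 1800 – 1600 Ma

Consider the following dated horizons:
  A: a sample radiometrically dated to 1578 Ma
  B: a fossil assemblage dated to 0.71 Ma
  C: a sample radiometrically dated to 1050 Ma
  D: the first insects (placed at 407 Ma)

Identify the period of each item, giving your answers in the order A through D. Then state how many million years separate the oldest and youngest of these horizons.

Match each age against the start–end ranges in the excerpt: A = 1578 Ma → Calymmian (1600–1400); B = 0.71 Ma → Quaternary (2.58–0); C = 1050 Ma → Stenian (1200–1000); D = 407 Ma → Devonian (419.2–358.9).
The largest age is 1578 Ma and the smallest is 0.71 Ma; their difference is 1577.29 Myr.

A — Calymmian; B — Quaternary; C — Stenian; D — Devonian; span 1577.29 million years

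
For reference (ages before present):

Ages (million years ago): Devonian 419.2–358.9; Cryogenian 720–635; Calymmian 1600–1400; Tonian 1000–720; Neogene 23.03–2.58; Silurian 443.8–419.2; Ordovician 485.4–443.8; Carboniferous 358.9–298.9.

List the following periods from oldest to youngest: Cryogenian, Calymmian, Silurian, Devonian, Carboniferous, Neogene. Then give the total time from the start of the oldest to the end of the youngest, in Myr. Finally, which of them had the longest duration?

Calymmian, Cryogenian, Silurian, Devonian, Carboniferous, Neogene; total span 1597.42 Myr; longest is Calymmian

From the excerpt: Cryogenian 720–635; Calymmian 1600–1400; Silurian 443.8–419.2; Devonian 419.2–358.9; Carboniferous 358.9–298.9; Neogene 23.03–2.58 (Ma).
Larger Ma is earlier, so the oldest is Calymmian and the youngest is Neogene; oldest to youngest: Calymmian, Cryogenian, Silurian, Devonian, Carboniferous, Neogene.
Oldest start 1600 minus youngest end 2.58 gives 1597.42 Myr overall.
Individual lengths (start − end): Calymmian 200; Cryogenian 85; Carboniferous 60; Silurian 24.6; Neogene 20.45; Devonian 60.3. The largest is Calymmian at 200 Myr.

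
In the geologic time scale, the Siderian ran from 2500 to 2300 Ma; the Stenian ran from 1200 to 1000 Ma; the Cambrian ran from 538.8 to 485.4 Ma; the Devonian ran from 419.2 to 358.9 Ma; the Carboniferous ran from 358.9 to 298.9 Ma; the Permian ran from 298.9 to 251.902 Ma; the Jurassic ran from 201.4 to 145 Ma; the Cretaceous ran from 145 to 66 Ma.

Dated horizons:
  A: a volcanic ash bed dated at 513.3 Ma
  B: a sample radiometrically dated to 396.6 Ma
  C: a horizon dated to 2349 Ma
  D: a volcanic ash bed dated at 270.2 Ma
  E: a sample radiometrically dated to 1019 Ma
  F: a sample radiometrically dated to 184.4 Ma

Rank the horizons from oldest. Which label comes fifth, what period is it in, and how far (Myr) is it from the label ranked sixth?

Larger Ma means older, so oldest first: C 2349 > E 1019 > A 513.3 > B 396.6 > D 270.2 > F 184.4.
Counting 5 along gives D (270.2 Ma); the excerpt puts that inside the Permian, 298.9–251.902 Ma.
Next in line is F (184.4 Ma), and 270.2 − 184.4 = 85.8 Myr.

D, in the Permian; 85.8 million years to F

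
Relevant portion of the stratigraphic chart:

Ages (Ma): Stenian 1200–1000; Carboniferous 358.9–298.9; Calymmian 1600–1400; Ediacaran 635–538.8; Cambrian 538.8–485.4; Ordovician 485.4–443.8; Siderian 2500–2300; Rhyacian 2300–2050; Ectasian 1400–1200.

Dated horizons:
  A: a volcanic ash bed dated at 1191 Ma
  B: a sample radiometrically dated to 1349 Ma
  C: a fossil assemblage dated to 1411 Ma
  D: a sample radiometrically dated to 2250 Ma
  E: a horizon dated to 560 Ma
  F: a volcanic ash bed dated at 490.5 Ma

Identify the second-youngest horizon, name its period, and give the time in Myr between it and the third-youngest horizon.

E, in the Ediacaran; 631 million years to A

Smaller Ma means younger, so youngest first: F 490.5 < E 560 < A 1191 < B 1349 < C 1411 < D 2250.
Counting 2 along gives E (560 Ma); the excerpt puts that inside the Ediacaran, 635–538.8 Ma.
Next in line is A (1191 Ma), and 1191 − 560 = 631 Myr.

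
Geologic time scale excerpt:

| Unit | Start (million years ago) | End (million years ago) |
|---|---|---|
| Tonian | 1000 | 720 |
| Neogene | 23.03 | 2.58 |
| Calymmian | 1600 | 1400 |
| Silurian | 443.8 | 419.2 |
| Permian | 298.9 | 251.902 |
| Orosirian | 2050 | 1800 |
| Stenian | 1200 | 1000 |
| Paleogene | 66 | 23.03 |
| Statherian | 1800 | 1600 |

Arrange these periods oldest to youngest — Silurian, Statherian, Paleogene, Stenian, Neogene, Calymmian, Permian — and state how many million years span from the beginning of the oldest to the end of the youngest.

Statherian → Calymmian → Stenian → Silurian → Permian → Paleogene → Neogene; total span 1797.42 Myr

Start ages (Ma): Statherian 1800, Calymmian 1600, Stenian 1200, Silurian 443.8, Permian 298.9, Paleogene 66, Neogene 23.03.
Ordered oldest to youngest: Statherian, Calymmian, Stenian, Silurian, Permian, Paleogene, Neogene.
Span = 1800 − 2.58 = 1797.42 Myr.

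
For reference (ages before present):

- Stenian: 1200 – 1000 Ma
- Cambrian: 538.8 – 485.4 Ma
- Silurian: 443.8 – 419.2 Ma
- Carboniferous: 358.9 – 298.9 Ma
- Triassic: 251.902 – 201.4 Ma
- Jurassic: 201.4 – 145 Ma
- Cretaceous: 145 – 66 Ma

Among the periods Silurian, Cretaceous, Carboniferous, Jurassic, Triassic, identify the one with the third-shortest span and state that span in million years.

Jurassic, 56.4 million years

Start − end for each: Silurian 443.8 − 419.2 = 24.6; Cretaceous 145 − 66 = 79; Carboniferous 358.9 − 298.9 = 60; Jurassic 201.4 − 145 = 56.4; Triassic 251.902 − 201.4 = 50.502.
Ranking these from shortest: Silurian < Triassic < Jurassic < Carboniferous < Cretaceous.
Position 3 in that ranking is Jurassic, which lasted 56.4 Myr.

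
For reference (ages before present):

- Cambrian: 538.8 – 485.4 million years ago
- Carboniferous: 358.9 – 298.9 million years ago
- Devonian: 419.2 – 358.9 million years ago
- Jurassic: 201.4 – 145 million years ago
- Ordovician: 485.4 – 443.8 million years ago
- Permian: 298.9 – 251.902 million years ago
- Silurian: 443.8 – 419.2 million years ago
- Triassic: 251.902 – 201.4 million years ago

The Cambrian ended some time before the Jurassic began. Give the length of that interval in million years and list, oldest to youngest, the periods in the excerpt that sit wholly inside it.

The Cambrian closes at 485.4 Ma and the Jurassic opens at 201.4 Ma, so the interval is 485.4 − 201.4 = 284 Myr.
A period fits inside if it starts at or after 485.4 Ma and ends at or before 201.4 Ma; oldest first that gives Ordovician, Silurian, Devonian, Carboniferous, Permian, Triassic.

284 million years; Ordovician, Silurian, Devonian, Carboniferous, Permian, Triassic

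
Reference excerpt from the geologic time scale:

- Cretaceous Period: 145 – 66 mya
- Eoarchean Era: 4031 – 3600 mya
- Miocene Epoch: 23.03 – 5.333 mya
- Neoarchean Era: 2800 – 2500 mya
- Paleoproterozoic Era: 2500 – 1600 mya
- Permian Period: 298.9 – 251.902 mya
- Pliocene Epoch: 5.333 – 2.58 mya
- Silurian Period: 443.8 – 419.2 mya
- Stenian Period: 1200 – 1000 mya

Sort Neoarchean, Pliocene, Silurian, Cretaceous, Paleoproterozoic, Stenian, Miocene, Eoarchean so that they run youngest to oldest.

Pliocene → Miocene → Cretaceous → Silurian → Stenian → Paleoproterozoic → Neoarchean → Eoarchean

The oldest of these is Eoarchean (starts 4031 Ma) and the youngest is Pliocene (ends 2.58 Ma).
In between, by decreasing start age: Neoarchean (2800), Paleoproterozoic (2500), Stenian (1200), Silurian (443.8), Cretaceous (145), Miocene (23.03).
Listing youngest first means reversing that sequence.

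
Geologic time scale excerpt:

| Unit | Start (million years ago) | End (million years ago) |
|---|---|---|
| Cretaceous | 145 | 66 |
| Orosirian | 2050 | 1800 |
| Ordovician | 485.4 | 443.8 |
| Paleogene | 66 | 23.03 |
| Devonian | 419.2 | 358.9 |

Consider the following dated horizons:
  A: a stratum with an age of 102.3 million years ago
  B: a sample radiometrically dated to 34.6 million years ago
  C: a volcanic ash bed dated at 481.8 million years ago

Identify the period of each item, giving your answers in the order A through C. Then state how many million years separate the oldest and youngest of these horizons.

Match each age against the start–end ranges in the excerpt: A = 102.3 Ma → Cretaceous (145–66); B = 34.6 Ma → Paleogene (66–23.03); C = 481.8 Ma → Ordovician (485.4–443.8).
The largest age is 481.8 Ma and the smallest is 34.6 Ma; their difference is 447.2 Myr.

A — Cretaceous; B — Paleogene; C — Ordovician; span 447.2 million years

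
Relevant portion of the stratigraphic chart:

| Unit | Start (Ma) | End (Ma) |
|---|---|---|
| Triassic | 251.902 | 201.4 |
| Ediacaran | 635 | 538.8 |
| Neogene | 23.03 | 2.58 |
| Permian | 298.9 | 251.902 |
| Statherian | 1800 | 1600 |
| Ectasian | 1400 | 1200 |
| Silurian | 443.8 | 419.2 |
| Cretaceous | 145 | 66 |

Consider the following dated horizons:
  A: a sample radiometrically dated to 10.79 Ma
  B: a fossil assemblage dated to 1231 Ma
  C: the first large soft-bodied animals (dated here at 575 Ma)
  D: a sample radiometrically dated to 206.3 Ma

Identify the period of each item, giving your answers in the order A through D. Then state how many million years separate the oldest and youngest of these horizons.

A — Neogene; B — Ectasian; C — Ediacaran; D — Triassic; span 1220.21 million years

A: 10.79 Ma lies in 23.03–2.58 Ma, so Neogene.
B: 1231 Ma lies in 1400–1200 Ma, so Ectasian.
C: 575 Ma lies in 635–538.8 Ma, so Ediacaran.
D: 206.3 Ma lies in 251.902–201.4 Ma, so Triassic.
Oldest = 1231 Ma, youngest = 10.79 Ma → span 1220.21 Myr.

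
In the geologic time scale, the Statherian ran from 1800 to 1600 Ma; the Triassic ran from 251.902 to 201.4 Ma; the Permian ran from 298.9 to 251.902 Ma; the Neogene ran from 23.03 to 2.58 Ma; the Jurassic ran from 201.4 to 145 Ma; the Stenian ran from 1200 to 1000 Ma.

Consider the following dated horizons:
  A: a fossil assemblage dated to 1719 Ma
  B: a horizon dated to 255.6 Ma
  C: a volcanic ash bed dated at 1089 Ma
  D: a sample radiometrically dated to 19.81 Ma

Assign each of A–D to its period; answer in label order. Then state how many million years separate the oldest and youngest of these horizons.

Match each age against the start–end ranges in the excerpt: A = 1719 Ma → Statherian (1800–1600); B = 255.6 Ma → Permian (298.9–251.902); C = 1089 Ma → Stenian (1200–1000); D = 19.81 Ma → Neogene (23.03–2.58).
The largest age is 1719 Ma and the smallest is 19.81 Ma; their difference is 1699.19 Myr.

A — Statherian; B — Permian; C — Stenian; D — Neogene; span 1699.19 million years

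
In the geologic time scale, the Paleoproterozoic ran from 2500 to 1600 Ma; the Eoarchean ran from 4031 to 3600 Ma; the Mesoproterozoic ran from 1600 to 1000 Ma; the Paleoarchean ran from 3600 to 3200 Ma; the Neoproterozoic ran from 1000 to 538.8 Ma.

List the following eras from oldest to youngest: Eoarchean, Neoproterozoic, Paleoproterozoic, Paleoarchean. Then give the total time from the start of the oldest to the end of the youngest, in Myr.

Eoarchean, Paleoarchean, Paleoproterozoic, Neoproterozoic; total span 3492.2 Myr

Start ages (Ma): Eoarchean 4031, Paleoarchean 3600, Paleoproterozoic 2500, Neoproterozoic 1000.
Ordered oldest to youngest: Eoarchean, Paleoarchean, Paleoproterozoic, Neoproterozoic.
Span = 4031 − 538.8 = 3492.2 Myr.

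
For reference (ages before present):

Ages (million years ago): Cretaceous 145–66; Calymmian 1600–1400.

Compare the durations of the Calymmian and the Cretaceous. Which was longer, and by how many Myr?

Calymmian: 1600 − 1400 = 200 Myr.
Cretaceous: 145 − 66 = 79 Myr.
Difference: 200 − 79 = 121 Myr, so the Calymmian was longer.

Calymmian, by 121 million years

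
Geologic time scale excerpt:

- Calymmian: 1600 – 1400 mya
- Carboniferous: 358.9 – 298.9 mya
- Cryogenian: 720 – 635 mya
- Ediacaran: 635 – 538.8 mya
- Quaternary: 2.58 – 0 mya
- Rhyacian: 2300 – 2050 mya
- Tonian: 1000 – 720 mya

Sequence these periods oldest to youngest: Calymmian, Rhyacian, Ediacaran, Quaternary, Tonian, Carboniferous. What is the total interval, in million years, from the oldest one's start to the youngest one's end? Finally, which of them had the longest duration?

Rhyacian → Calymmian → Tonian → Ediacaran → Carboniferous → Quaternary; total span 2300 Myr; longest is Tonian

From the excerpt: Calymmian 1600–1400; Rhyacian 2300–2050; Ediacaran 635–538.8; Quaternary 2.58–0; Tonian 1000–720; Carboniferous 358.9–298.9 (Ma).
Larger Ma is earlier, so the oldest is Rhyacian and the youngest is Quaternary; oldest to youngest: Rhyacian, Calymmian, Tonian, Ediacaran, Carboniferous, Quaternary.
Oldest start 2300 minus youngest end 0 gives 2300 Myr overall.
Individual lengths (start − end): Tonian 280; Rhyacian 250; Ediacaran 96.2; Carboniferous 60; Calymmian 200; Quaternary 2.58. The largest is Tonian at 280 Myr.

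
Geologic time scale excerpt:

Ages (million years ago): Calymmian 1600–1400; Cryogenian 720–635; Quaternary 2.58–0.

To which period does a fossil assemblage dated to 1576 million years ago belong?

Calymmian

1576 Ma lies between 1600 and 1400 Ma, so it falls in the Calymmian.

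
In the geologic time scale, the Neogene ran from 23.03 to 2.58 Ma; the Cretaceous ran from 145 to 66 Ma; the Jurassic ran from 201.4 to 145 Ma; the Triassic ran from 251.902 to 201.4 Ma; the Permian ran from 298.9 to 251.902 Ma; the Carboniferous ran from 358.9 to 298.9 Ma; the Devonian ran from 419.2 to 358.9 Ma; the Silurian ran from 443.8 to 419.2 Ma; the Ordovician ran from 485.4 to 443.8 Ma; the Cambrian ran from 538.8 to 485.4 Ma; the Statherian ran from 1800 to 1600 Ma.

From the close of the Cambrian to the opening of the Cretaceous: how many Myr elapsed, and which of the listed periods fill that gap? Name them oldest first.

End of Cambrian = 485.4 Ma; start of Cretaceous = 145 Ma.
Gap = 485.4 − 145 = 340.4 Myr.
Periods wholly inside 485.4–145 Ma: Ordovician (485.4–443.8), Silurian (443.8–419.2), Devonian (419.2–358.9), Carboniferous (358.9–298.9), Permian (298.9–251.902), Triassic (251.902–201.4), Jurassic (201.4–145).

340.4 million years; Ordovician, Silurian, Devonian, Carboniferous, Permian, Triassic, Jurassic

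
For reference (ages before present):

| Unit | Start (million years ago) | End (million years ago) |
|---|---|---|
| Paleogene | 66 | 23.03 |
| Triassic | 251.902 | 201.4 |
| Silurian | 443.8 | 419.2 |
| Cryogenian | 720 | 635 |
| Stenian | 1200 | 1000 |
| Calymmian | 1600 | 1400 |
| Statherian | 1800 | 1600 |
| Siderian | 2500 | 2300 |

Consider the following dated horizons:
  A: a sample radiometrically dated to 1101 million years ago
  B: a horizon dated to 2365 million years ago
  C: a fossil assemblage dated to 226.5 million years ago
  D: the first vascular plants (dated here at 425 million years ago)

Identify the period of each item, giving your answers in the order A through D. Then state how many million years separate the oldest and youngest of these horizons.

A — Stenian; B — Siderian; C — Triassic; D — Silurian; span 2138.5 million years

Match each age against the start–end ranges in the excerpt: A = 1101 Ma → Stenian (1200–1000); B = 2365 Ma → Siderian (2500–2300); C = 226.5 Ma → Triassic (251.902–201.4); D = 425 Ma → Silurian (443.8–419.2).
The largest age is 2365 Ma and the smallest is 226.5 Ma; their difference is 2138.5 Myr.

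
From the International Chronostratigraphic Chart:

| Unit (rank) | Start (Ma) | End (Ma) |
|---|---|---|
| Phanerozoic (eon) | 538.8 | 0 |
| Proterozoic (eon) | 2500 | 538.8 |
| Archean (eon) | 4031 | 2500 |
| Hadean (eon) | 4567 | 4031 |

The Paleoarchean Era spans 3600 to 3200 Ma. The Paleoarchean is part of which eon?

Archean

The Paleoarchean (3600–3200 Ma) lies entirely within 4031–2500 Ma, the Archean Eon.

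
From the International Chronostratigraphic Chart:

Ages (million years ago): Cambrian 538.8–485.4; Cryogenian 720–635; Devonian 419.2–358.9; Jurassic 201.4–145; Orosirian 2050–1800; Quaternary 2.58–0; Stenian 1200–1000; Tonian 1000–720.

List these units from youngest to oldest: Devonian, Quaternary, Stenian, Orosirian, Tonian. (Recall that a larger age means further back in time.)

The oldest of these is Orosirian (starts 2050 Ma) and the youngest is Quaternary (ends 0 Ma).
In between, by decreasing start age: Stenian (1200), Tonian (1000), Devonian (419.2).
Listing youngest first means reversing that sequence.

Quaternary, then Devonian, then Tonian, then Stenian, then Orosirian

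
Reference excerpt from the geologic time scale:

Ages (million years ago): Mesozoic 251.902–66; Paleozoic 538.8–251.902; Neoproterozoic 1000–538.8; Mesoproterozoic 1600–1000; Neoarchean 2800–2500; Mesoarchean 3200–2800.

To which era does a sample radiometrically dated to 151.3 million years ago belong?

151.3 Ma lies between 251.902 and 66 Ma, so it falls in the Mesozoic.

Mesozoic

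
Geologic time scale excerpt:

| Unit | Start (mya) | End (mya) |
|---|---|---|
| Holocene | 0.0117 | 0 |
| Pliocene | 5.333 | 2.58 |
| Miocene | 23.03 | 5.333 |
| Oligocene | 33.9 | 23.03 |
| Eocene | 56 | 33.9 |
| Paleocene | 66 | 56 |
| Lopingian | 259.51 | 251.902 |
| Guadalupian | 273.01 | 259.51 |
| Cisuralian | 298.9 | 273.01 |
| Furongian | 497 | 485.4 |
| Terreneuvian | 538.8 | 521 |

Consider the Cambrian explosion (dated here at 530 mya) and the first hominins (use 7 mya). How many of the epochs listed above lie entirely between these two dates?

7

The older date is 530 Ma and the younger is 7 Ma.
Epochs with start < 530 and end > 7 Ma: Furongian (497–485.4), Cisuralian (298.9–273.01), Guadalupian (273.01–259.51), Lopingian (259.51–251.902), Paleocene (66–56), Eocene (56–33.9), Oligocene (33.9–23.03).
That is 7 complete epochs.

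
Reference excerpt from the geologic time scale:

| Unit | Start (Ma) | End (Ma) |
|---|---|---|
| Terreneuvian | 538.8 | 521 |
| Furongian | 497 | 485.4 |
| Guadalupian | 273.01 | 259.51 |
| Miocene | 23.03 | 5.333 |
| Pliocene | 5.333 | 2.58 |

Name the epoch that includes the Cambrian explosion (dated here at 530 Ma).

530 Ma lies between 538.8 and 521 Ma, so it falls in the Terreneuvian.

Terreneuvian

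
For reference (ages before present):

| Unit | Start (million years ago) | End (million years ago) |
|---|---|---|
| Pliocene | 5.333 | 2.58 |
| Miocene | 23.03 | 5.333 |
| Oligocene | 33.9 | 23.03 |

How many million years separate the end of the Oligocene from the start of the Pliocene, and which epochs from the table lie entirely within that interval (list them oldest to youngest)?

17.697 million years; Miocene

The Oligocene closes at 23.03 Ma and the Pliocene opens at 5.333 Ma, so the interval is 23.03 − 5.333 = 17.697 Myr.
An epoch fits inside if it starts at or after 23.03 Ma and ends at or before 5.333 Ma; oldest first that gives Miocene.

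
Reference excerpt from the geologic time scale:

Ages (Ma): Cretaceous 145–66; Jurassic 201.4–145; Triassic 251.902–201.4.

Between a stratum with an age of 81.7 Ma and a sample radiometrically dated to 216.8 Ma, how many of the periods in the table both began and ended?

1

216.8 Ma sits inside the Triassic (251.902–201.4) and 81.7 Ma inside the Cretaceous (145–66); neither of those is wholly between the two dates.
The listed periods lying completely between them are Jurassic — 1 in all.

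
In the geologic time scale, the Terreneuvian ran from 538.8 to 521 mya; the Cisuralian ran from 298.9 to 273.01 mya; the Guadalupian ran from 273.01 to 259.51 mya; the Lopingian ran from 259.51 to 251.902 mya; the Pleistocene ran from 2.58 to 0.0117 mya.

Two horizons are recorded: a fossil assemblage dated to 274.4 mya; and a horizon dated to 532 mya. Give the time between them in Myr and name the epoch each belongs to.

Elapsed time: 532 − 274.4 = 257.6 Myr.
274.4 Ma lies within 298.9–273.01 Ma: Cisuralian.
532 Ma lies within 538.8–521 Ma: Terreneuvian.

257.6 million years apart; the first in the Cisuralian, the second in the Terreneuvian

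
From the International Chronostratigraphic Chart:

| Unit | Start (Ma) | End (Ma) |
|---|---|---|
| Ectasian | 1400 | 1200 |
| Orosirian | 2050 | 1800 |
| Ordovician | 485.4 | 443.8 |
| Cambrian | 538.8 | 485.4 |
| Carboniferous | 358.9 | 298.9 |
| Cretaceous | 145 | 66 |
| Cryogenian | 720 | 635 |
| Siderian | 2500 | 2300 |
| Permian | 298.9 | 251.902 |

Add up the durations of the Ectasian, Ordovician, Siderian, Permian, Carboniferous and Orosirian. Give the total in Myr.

798.598 million years

Duration is start − end for each: (1400 − 1200) + (485.4 − 443.8) + (2500 − 2300) + (298.9 − 251.902) + (358.9 − 298.9) + (2050 − 1800).
That is 200 + 41.6 + 200 + 46.998 + 60 + 250, which totals 798.598 million years.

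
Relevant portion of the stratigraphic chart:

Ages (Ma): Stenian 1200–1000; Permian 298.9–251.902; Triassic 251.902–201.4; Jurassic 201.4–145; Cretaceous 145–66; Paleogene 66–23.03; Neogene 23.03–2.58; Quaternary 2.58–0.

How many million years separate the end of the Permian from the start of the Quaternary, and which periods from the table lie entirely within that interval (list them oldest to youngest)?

249.322 million years; Triassic, Jurassic, Cretaceous, Paleogene, Neogene

End of Permian = 251.902 Ma; start of Quaternary = 2.58 Ma.
Gap = 251.902 − 2.58 = 249.322 Myr.
Periods wholly inside 251.902–2.58 Ma: Triassic (251.902–201.4), Jurassic (201.4–145), Cretaceous (145–66), Paleogene (66–23.03), Neogene (23.03–2.58).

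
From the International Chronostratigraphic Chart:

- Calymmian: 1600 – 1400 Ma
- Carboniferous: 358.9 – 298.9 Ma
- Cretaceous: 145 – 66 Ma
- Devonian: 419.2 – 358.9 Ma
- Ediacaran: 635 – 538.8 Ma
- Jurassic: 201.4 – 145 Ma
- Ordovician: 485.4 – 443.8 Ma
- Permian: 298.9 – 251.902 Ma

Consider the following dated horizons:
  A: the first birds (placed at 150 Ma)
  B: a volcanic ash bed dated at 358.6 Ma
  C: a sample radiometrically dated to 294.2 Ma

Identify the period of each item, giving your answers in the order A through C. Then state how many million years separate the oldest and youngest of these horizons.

A — Jurassic; B — Carboniferous; C — Permian; span 208.6 million years

Match each age against the start–end ranges in the excerpt: A = 150 Ma → Jurassic (201.4–145); B = 358.6 Ma → Carboniferous (358.9–298.9); C = 294.2 Ma → Permian (298.9–251.902).
The largest age is 358.6 Ma and the smallest is 150 Ma; their difference is 208.6 Myr.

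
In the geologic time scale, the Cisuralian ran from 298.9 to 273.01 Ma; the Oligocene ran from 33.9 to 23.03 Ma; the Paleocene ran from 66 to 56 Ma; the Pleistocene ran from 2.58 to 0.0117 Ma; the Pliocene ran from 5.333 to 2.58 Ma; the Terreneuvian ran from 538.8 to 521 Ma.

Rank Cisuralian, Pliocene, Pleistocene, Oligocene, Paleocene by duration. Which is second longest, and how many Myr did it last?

Start − end for each: Cisuralian 298.9 − 273.01 = 25.89; Pliocene 5.333 − 2.58 = 2.753; Pleistocene 2.58 − 0.0117 = 2.5683; Oligocene 33.9 − 23.03 = 10.87; Paleocene 66 − 56 = 10.
Ranking these from longest: Cisuralian > Oligocene > Paleocene > Pliocene > Pleistocene.
Position 2 in that ranking is Oligocene, which lasted 10.87 Myr.

Oligocene, 10.87 million years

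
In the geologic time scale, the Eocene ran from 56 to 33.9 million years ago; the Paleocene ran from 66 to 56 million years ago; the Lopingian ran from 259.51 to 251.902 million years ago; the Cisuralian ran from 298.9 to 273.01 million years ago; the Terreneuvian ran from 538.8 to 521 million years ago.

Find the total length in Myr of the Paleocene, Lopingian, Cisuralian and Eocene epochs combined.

65.598 million years

Each duration: Paleocene = 10; Lopingian = 7.608; Cisuralian = 25.89; Eocene = 22.1.
Sum: 10 + 7.608 + 25.89 + 22.1 = 65.598 Myr.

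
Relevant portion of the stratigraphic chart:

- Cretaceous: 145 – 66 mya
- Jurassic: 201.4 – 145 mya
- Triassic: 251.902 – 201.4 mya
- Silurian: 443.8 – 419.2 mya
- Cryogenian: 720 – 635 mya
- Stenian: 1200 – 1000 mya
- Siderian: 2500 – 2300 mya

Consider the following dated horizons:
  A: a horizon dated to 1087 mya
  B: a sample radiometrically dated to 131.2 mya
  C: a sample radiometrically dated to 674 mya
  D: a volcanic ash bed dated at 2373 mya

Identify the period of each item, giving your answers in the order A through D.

A: 1087 Ma lies in 1200–1000 Ma, so Stenian.
B: 131.2 Ma lies in 145–66 Ma, so Cretaceous.
C: 674 Ma lies in 720–635 Ma, so Cryogenian.
D: 2373 Ma lies in 2500–2300 Ma, so Siderian.

A — Stenian; B — Cretaceous; C — Cryogenian; D — Siderian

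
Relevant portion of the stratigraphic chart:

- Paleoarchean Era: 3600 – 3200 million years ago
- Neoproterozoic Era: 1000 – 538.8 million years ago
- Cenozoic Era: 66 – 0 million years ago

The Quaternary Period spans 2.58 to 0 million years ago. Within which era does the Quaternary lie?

Cenozoic

The Quaternary (2.58–0 Ma) lies entirely within 66–0 Ma, the Cenozoic Era.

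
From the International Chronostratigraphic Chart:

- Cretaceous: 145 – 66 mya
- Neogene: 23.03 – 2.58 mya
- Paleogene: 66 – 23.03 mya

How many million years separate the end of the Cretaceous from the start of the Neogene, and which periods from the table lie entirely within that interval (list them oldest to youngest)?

42.97 million years; Paleogene

The Cretaceous closes at 66 Ma and the Neogene opens at 23.03 Ma, so the interval is 66 − 23.03 = 42.97 Myr.
A period fits inside if it starts at or after 66 Ma and ends at or before 23.03 Ma; oldest first that gives Paleogene.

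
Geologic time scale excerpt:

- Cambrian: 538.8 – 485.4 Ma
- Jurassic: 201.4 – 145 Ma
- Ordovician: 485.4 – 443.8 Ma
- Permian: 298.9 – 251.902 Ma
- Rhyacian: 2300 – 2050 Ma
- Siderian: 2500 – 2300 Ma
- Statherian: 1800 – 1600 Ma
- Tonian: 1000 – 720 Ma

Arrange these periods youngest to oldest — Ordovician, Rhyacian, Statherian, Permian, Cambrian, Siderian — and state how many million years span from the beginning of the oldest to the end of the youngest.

From the excerpt: Ordovician 485.4–443.8; Rhyacian 2300–2050; Statherian 1800–1600; Permian 298.9–251.902; Cambrian 538.8–485.4; Siderian 2500–2300 (Ma).
Larger Ma is earlier, so the oldest is Siderian and the youngest is Permian; youngest to oldest: Permian, Ordovician, Cambrian, Statherian, Rhyacian, Siderian.
Oldest start 2500 minus youngest end 251.902 gives 2248.098 Myr overall.

Permian, Ordovician, Cambrian, Statherian, Rhyacian, Siderian; total span 2248.098 Myr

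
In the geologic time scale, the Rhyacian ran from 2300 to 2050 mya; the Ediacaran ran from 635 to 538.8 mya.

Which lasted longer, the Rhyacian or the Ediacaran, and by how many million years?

Rhyacian, by 153.8 million years

Rhyacian: 2300 − 2050 = 250 Myr.
Ediacaran: 635 − 538.8 = 96.2 Myr.
Difference: 250 − 96.2 = 153.8 Myr, so the Rhyacian was longer.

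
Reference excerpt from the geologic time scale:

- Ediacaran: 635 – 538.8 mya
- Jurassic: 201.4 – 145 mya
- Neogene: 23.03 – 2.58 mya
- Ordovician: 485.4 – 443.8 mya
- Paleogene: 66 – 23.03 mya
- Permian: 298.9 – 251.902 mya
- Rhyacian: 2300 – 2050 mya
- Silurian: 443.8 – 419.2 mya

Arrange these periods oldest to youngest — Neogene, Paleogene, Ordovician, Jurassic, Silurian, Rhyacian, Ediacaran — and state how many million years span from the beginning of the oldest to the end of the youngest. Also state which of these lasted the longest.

Rhyacian, Ediacaran, Ordovician, Silurian, Jurassic, Paleogene, Neogene; total span 2297.42 Myr; longest is Rhyacian

Start ages (Ma): Rhyacian 2300, Ediacaran 635, Ordovician 485.4, Silurian 443.8, Jurassic 201.4, Paleogene 66, Neogene 23.03.
Ordered oldest to youngest: Rhyacian, Ediacaran, Ordovician, Silurian, Jurassic, Paleogene, Neogene.
Span = 2300 − 2.58 = 2297.42 Myr.
Durations: Jurassic 56.4, Ediacaran 96.2, Rhyacian 250, Paleogene 42.97, Neogene 20.45, Ordovician 41.6, Silurian 24.6 → longest is Rhyacian (250 Myr).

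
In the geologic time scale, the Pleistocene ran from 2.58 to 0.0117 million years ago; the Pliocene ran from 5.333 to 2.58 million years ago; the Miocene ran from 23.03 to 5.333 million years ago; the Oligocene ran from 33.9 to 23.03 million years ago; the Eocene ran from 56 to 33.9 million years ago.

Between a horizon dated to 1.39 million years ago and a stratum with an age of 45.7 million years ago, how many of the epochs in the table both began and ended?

45.7 Ma sits inside the Eocene (56–33.9) and 1.39 Ma inside the Pleistocene (2.58–0.0117); neither of those is wholly between the two dates.
The listed epochs lying completely between them are Oligocene, Miocene, Pliocene — 3 in all.

3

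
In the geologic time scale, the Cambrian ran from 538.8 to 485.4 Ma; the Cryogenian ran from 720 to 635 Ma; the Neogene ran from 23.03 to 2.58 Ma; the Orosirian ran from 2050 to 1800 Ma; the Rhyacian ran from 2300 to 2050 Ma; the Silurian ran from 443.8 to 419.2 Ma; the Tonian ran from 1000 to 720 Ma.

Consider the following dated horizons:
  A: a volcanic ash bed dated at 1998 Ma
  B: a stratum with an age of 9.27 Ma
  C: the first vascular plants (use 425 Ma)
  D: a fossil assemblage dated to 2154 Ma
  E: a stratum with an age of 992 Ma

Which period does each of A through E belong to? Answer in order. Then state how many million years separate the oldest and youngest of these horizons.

A: 1998 Ma lies in 2050–1800 Ma, so Orosirian.
B: 9.27 Ma lies in 23.03–2.58 Ma, so Neogene.
C: 425 Ma lies in 443.8–419.2 Ma, so Silurian.
D: 2154 Ma lies in 2300–2050 Ma, so Rhyacian.
E: 992 Ma lies in 1000–720 Ma, so Tonian.
Oldest = 2154 Ma, youngest = 9.27 Ma → span 2144.73 Myr.

A — Orosirian; B — Neogene; C — Silurian; D — Rhyacian; E — Tonian; span 2144.73 million years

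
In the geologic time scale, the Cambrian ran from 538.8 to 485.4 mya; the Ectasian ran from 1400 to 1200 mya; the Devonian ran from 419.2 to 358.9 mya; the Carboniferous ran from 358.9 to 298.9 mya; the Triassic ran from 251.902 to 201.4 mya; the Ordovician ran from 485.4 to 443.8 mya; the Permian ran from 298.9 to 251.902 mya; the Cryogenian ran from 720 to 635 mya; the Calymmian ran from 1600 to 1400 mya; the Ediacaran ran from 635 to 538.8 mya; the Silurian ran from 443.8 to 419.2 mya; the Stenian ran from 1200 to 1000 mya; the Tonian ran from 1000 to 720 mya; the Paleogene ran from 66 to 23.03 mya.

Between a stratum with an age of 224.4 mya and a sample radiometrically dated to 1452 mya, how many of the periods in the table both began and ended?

1452 Ma sits inside the Calymmian (1600–1400) and 224.4 Ma inside the Triassic (251.902–201.4); neither of those is wholly between the two dates.
The listed periods lying completely between them are Ectasian, Stenian, Tonian, Cryogenian, Ediacaran, Cambrian, Ordovician, Silurian, Devonian, Carboniferous, Permian — 11 in all.

11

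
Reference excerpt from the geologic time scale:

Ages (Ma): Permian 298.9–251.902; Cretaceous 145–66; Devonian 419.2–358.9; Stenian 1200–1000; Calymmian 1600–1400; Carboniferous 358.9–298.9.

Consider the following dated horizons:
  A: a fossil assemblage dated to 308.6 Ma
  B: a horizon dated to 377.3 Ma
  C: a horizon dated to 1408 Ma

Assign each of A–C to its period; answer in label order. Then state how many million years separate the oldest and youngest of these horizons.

A — Carboniferous; B — Devonian; C — Calymmian; span 1099.4 million years

A: 308.6 Ma lies in 358.9–298.9 Ma, so Carboniferous.
B: 377.3 Ma lies in 419.2–358.9 Ma, so Devonian.
C: 1408 Ma lies in 1600–1400 Ma, so Calymmian.
Oldest = 1408 Ma, youngest = 308.6 Ma → span 1099.4 Myr.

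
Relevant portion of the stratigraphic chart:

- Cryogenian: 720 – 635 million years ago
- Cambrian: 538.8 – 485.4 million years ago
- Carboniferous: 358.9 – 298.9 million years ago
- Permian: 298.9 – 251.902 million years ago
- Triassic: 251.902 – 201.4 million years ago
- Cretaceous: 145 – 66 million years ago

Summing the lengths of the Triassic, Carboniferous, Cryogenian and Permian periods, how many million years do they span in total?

Duration is start − end for each: (251.902 − 201.4) + (358.9 − 298.9) + (720 − 635) + (298.9 − 251.902).
That is 50.502 + 60 + 85 + 46.998, which totals 242.5 million years.

242.5 million years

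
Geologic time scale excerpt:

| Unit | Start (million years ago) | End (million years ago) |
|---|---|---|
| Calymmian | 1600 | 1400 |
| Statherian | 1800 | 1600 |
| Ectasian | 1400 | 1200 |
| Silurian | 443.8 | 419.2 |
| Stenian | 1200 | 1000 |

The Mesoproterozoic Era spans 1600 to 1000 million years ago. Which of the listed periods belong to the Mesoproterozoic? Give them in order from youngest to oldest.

Periods with both bounds inside 1600–1000 Ma: Stenian (1200–1000), Ectasian (1400–1200), Calymmian (1600–1400).

Stenian, Ectasian, Calymmian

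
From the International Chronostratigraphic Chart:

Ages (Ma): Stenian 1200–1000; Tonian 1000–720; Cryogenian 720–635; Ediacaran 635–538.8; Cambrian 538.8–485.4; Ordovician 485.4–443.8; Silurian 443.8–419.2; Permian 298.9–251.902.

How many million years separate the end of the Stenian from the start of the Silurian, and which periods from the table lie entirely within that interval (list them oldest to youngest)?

556.2 million years; Tonian, Cryogenian, Ediacaran, Cambrian, Ordovician

End of Stenian = 1000 Ma; start of Silurian = 443.8 Ma.
Gap = 1000 − 443.8 = 556.2 Myr.
Periods wholly inside 1000–443.8 Ma: Tonian (1000–720), Cryogenian (720–635), Ediacaran (635–538.8), Cambrian (538.8–485.4), Ordovician (485.4–443.8).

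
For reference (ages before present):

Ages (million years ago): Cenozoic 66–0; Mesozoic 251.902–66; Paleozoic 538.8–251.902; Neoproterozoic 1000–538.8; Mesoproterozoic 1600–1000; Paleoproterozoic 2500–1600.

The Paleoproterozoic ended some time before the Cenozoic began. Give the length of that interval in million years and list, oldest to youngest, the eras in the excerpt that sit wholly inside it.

1534 million years; Mesoproterozoic, Neoproterozoic, Paleozoic, Mesozoic

The Paleoproterozoic closes at 1600 Ma and the Cenozoic opens at 66 Ma, so the interval is 1600 − 66 = 1534 Myr.
An era fits inside if it starts at or after 1600 Ma and ends at or before 66 Ma; oldest first that gives Mesoproterozoic, Neoproterozoic, Paleozoic, Mesozoic.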